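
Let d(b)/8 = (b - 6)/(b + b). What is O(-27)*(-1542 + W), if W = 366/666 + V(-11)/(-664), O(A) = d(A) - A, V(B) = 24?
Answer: -4075892492/82917 ≈ -49156.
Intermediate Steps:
d(b) = 4*(-6 + b)/b (d(b) = 8*((b - 6)/(b + b)) = 8*((-6 + b)/((2*b))) = 8*((-6 + b)*(1/(2*b))) = 8*((-6 + b)/(2*b)) = 4*(-6 + b)/b)
O(A) = 4 - A - 24/A (O(A) = (4 - 24/A) - A = 4 - A - 24/A)
W = 4730/9213 (W = 366/666 + 24/(-664) = 366*(1/666) + 24*(-1/664) = 61/111 - 3/83 = 4730/9213 ≈ 0.51340)
O(-27)*(-1542 + W) = (4 - 1*(-27) - 24/(-27))*(-1542 + 4730/9213) = (4 + 27 - 24*(-1/27))*(-14201716/9213) = (4 + 27 + 8/9)*(-14201716/9213) = (287/9)*(-14201716/9213) = -4075892492/82917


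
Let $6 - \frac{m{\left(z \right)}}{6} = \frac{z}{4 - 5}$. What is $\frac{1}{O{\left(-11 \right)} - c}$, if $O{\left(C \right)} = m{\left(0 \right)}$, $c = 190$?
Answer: $- \frac{1}{154} \approx -0.0064935$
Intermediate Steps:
$m{\left(z \right)} = 36 + 6 z$ ($m{\left(z \right)} = 36 - 6 \frac{z}{4 - 5} = 36 - 6 \frac{z}{-1} = 36 - 6 z \left(-1\right) = 36 - 6 \left(- z\right) = 36 + 6 z$)
$O{\left(C \right)} = 36$ ($O{\left(C \right)} = 36 + 6 \cdot 0 = 36 + 0 = 36$)
$\frac{1}{O{\left(-11 \right)} - c} = \frac{1}{36 - 190} = \frac{1}{-154} = - \frac{1}{154}$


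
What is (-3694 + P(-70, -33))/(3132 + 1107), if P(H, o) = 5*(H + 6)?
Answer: -446/471 ≈ -0.94692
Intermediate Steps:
P(H, o) = 30 + 5*H (P(H, o) = 5*(6 + H) = 30 + 5*H)
(-3694 + P(-70, -33))/(3132 + 1107) = (-3694 + (30 + 5*(-70)))/(3132 + 1107) = (-3694 + (30 - 350))/4239 = (-3694 - 320)*(1/4239) = -4014*1/4239 = -446/471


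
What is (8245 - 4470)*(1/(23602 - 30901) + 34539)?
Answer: 951678104000/7299 ≈ 1.3038e+8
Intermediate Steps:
(8245 - 4470)*(1/(23602 - 30901) + 34539) = 3775*(1/(-7299) + 34539) = 3775*(-1/7299 + 34539) = 3775*(252100160/7299) = 951678104000/7299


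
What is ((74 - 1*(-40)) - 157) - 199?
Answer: -242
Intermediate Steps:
((74 - 1*(-40)) - 157) - 199 = ((74 + 40) - 157) - 199 = (114 - 157) - 199 = -43 - 199 = -242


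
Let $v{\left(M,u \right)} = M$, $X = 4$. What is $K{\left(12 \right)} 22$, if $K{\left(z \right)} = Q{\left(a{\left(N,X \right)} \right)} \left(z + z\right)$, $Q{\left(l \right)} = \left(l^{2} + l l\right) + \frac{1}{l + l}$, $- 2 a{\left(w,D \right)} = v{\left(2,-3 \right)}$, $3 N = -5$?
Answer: $792$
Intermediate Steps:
$N = - \frac{5}{3}$ ($N = \frac{1}{3} \left(-5\right) = - \frac{5}{3} \approx -1.6667$)
$a{\left(w,D \right)} = -1$ ($a{\left(w,D \right)} = \left(- \frac{1}{2}\right) 2 = -1$)
$Q{\left(l \right)} = \frac{1}{2 l} + 2 l^{2}$ ($Q{\left(l \right)} = \left(l^{2} + l^{2}\right) + \frac{1}{2 l} = 2 l^{2} + \frac{1}{2 l} = \frac{1}{2 l} + 2 l^{2}$)
$K{\left(z \right)} = 3 z$ ($K{\left(z \right)} = \frac{1 + 4 \left(-1\right)^{3}}{2 \left(-1\right)} \left(z + z\right) = \frac{1}{2} \left(-1\right) \left(1 + 4 \left(-1\right)\right) 2 z = \frac{1}{2} \left(-1\right) \left(1 - 4\right) 2 z = \frac{1}{2} \left(-1\right) \left(-3\right) 2 z = \frac{3 \cdot 2 z}{2} = 3 z$)
$K{\left(12 \right)} 22 = 3 \cdot 12 \cdot 22 = 36 \cdot 22 = 792$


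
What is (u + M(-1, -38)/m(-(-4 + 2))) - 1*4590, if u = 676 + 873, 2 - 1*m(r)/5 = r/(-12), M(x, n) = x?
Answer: -197671/65 ≈ -3041.1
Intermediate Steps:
m(r) = 10 + 5*r/12 (m(r) = 10 - 5*r/(-12) = 10 - 5*r*(-1)/12 = 10 - (-5)*r/12 = 10 + 5*r/12)
u = 1549
(u + M(-1, -38)/m(-(-4 + 2))) - 1*4590 = (1549 - 1/(10 + 5*(-(-4 + 2))/12)) - 1*4590 = (1549 - 1/(10 + 5*(-1*(-2))/12)) - 4590 = (1549 - 1/(10 + (5/12)*2)) - 4590 = (1549 - 1/(10 + ⅚)) - 4590 = (1549 - 1/65/6) - 4590 = (1549 - 1*6/65) - 4590 = (1549 - 6/65) - 4590 = 100679/65 - 4590 = -197671/65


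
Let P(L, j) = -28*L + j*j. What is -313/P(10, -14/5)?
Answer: 7825/6804 ≈ 1.1501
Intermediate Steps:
P(L, j) = j² - 28*L (P(L, j) = -28*L + j² = j² - 28*L)
-313/P(10, -14/5) = -313/((-14/5)² - 28*10) = -313/((-14*⅕)² - 280) = -313/((-14/5)² - 280) = -313/(196/25 - 280) = -313/(-6804/25) = -313*(-25/6804) = 7825/6804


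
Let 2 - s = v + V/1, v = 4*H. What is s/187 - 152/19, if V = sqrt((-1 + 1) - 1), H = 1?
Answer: -1498/187 - I/187 ≈ -8.0107 - 0.0053476*I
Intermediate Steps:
v = 4 (v = 4*1 = 4)
V = I (V = sqrt(0 - 1) = sqrt(-1) = I ≈ 1.0*I)
s = -2 - I (s = 2 - (4 + I/1) = 2 - (4 + 1*I) = 2 - (4 + I) = 2 + (-4 - I) = -2 - I ≈ -2.0 - 1.0*I)
s/187 - 152/19 = (-2 - I)/187 - 152/19 = (-2 - I)*(1/187) - 152*1/19 = (-2/187 - I/187) - 8 = -1498/187 - I/187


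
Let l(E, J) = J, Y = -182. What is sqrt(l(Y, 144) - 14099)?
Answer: I*sqrt(13955) ≈ 118.13*I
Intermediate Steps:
sqrt(l(Y, 144) - 14099) = sqrt(144 - 14099) = sqrt(-13955) = I*sqrt(13955)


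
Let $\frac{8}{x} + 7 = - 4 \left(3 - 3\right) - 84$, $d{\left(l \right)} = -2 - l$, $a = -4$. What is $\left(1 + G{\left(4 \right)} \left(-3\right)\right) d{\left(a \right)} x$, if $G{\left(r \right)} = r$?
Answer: $\frac{176}{91} \approx 1.9341$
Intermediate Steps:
$x = - \frac{8}{91}$ ($x = \frac{8}{-7 - \left(84 + 4 \left(3 - 3\right)\right)} = \frac{8}{-7 - 84} = \frac{8}{-91} = 8 \left(- \frac{1}{91}\right) = - \frac{8}{91} \approx -0.087912$)
$\left(1 + G{\left(4 \right)} \left(-3\right)\right) d{\left(a \right)} x = \left(1 + 4 \left(-3\right)\right) \left(-2 - -4\right) \left(- \frac{8}{91}\right) = \left(1 - 12\right) \left(-2 + 4\right) \left(- \frac{8}{91}\right) = \left(-11\right) 2 \left(- \frac{8}{91}\right) = \left(-22\right) \left(- \frac{8}{91}\right) = \frac{176}{91}$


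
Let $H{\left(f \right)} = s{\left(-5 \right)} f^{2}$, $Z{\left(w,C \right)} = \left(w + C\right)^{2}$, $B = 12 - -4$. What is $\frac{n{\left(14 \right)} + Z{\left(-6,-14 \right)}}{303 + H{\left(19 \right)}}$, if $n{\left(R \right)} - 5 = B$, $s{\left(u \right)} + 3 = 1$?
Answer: $- \frac{421}{419} \approx -1.0048$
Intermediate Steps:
$s{\left(u \right)} = -2$ ($s{\left(u \right)} = -3 + 1 = -2$)
$B = 16$ ($B = 12 + 4 = 16$)
$Z{\left(w,C \right)} = \left(C + w\right)^{2}$
$n{\left(R \right)} = 21$ ($n{\left(R \right)} = 5 + 16 = 21$)
$H{\left(f \right)} = - 2 f^{2}$
$\frac{n{\left(14 \right)} + Z{\left(-6,-14 \right)}}{303 + H{\left(19 \right)}} = \frac{21 + \left(-14 - 6\right)^{2}}{303 - 2 \cdot 19^{2}} = \frac{21 + \left(-20\right)^{2}}{303 - 722} = \frac{21 + 400}{303 - 722} = \frac{421}{-419} = 421 \left(- \frac{1}{419}\right) = - \frac{421}{419}$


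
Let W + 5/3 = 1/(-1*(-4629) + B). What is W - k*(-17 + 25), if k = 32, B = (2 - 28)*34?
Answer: -2894882/11235 ≈ -257.67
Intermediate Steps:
B = -884 (B = -26*34 = -884)
W = -18722/11235 (W = -5/3 + 1/(-1*(-4629) - 884) = -5/3 + 1/(4629 - 884) = -5/3 + 1/3745 = -18722/11235 ≈ -1.6664)
W - k*(-17 + 25) = -18722/11235 - 32*(-17 + 25) = -18722/11235 - 32*8 = -18722/11235 - 1*256 = -18722/11235 - 256 = -2894882/11235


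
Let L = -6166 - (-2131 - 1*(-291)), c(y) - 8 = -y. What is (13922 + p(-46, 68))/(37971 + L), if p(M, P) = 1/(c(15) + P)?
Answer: 283081/684115 ≈ 0.41379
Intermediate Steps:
c(y) = 8 - y
p(M, P) = 1/(-7 + P) (p(M, P) = 1/((8 - 1*15) + P) = 1/((8 - 15) + P) = 1/(-7 + P))
L = -4326 (L = -6166 - (-2131 + 291) = -6166 - 1*(-1840) = -6166 + 1840 = -4326)
(13922 + p(-46, 68))/(37971 + L) = (13922 + 1/(-7 + 68))/(37971 - 4326) = (13922 + 1/61)/33645 = (13922 + 1/61)*(1/33645) = (849243/61)*(1/33645) = 283081/684115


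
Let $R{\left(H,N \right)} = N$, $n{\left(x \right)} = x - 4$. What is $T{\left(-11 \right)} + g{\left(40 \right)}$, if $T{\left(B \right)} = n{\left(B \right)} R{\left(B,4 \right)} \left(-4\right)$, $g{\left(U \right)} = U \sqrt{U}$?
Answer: $240 + 80 \sqrt{10} \approx 492.98$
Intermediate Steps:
$n{\left(x \right)} = -4 + x$
$g{\left(U \right)} = U^{\frac{3}{2}}$
$T{\left(B \right)} = 64 - 16 B$ ($T{\left(B \right)} = \left(-4 + B\right) 4 \left(-4\right) = \left(-16 + 4 B\right) \left(-4\right) = 64 - 16 B$)
$T{\left(-11 \right)} + g{\left(40 \right)} = \left(64 - -176\right) + 40^{\frac{3}{2}} = \left(64 + 176\right) + 80 \sqrt{10} = 240 + 80 \sqrt{10}$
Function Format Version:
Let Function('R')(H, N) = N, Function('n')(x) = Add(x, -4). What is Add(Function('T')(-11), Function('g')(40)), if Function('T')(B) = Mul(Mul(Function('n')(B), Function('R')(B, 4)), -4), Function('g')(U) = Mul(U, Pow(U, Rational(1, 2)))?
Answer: Add(240, Mul(80, Pow(10, Rational(1, 2)))) ≈ 492.98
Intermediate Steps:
Function('n')(x) = Add(-4, x)
Function('g')(U) = Pow(U, Rational(3, 2))
Function('T')(B) = Add(64, Mul(-16, B)) (Function('T')(B) = Mul(Mul(Add(-4, B), 4), -4) = Mul(Add(-16, Mul(4, B)), -4) = Add(64, Mul(-16, B)))
Add(Function('T')(-11), Function('g')(40)) = Add(Add(64, Mul(-16, -11)), Pow(40, Rational(3, 2))) = Add(Add(64, 176), Mul(80, Pow(10, Rational(1, 2)))) = Add(240, Mul(80, Pow(10, Rational(1, 2))))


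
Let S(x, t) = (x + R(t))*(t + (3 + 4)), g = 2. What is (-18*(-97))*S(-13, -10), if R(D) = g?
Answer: 57618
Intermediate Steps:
R(D) = 2
S(x, t) = (2 + x)*(7 + t) (S(x, t) = (x + 2)*(t + (3 + 4)) = (2 + x)*(t + 7) = (2 + x)*(7 + t))
(-18*(-97))*S(-13, -10) = (-18*(-97))*(14 + 2*(-10) + 7*(-13) - 10*(-13)) = 1746*(14 - 20 - 91 + 130) = 1746*33 = 57618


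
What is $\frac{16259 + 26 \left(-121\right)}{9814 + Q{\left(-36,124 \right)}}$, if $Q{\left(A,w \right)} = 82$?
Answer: $\frac{13113}{9896} \approx 1.3251$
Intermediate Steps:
$\frac{16259 + 26 \left(-121\right)}{9814 + Q{\left(-36,124 \right)}} = \frac{16259 + 26 \left(-121\right)}{9814 + 82} = \frac{16259 - 3146}{9896} = 13113 \cdot \frac{1}{9896} = \frac{13113}{9896}$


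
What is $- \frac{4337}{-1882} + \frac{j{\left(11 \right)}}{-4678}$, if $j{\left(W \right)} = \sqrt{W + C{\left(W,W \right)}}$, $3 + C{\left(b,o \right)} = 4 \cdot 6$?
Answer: $\frac{4337}{1882} - \frac{2 \sqrt{2}}{2339} \approx 2.3033$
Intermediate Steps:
$C{\left(b,o \right)} = 21$ ($C{\left(b,o \right)} = -3 + 4 \cdot 6 = -3 + 24 = 21$)
$j{\left(W \right)} = \sqrt{21 + W}$ ($j{\left(W \right)} = \sqrt{W + 21} = \sqrt{21 + W}$)
$- \frac{4337}{-1882} + \frac{j{\left(11 \right)}}{-4678} = - \frac{4337}{-1882} + \frac{\sqrt{21 + 11}}{-4678} = \left(-4337\right) \left(- \frac{1}{1882}\right) + \sqrt{32} \left(- \frac{1}{4678}\right) = \frac{4337}{1882} + 4 \sqrt{2} \left(- \frac{1}{4678}\right) = \frac{4337}{1882} - \frac{2 \sqrt{2}}{2339}$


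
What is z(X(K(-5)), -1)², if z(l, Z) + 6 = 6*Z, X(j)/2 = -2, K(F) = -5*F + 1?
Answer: 144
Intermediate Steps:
K(F) = 1 - 5*F
X(j) = -4 (X(j) = 2*(-2) = -4)
z(l, Z) = -6 + 6*Z
z(X(K(-5)), -1)² = (-6 + 6*(-1))² = (-6 - 6)² = (-12)² = 144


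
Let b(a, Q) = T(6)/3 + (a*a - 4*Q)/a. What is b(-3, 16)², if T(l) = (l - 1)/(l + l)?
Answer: 442225/1296 ≈ 341.22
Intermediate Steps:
T(l) = (-1 + l)/(2*l) (T(l) = (-1 + l)/((2*l)) = (-1 + l)*(1/(2*l)) = (-1 + l)/(2*l))
b(a, Q) = 5/36 + (a² - 4*Q)/a (b(a, Q) = ((½)*(-1 + 6)/6)/3 + (a*a - 4*Q)/a = ((½)*(⅙)*5)*(⅓) + (a² - 4*Q)/a = (5/12)*(⅓) + (a² - 4*Q)/a = 5/36 + (a² - 4*Q)/a)
b(-3, 16)² = (5/36 - 3 - 4*16/(-3))² = (5/36 - 3 - 4*16*(-⅓))² = (5/36 - 3 + 64/3)² = (665/36)² = 442225/1296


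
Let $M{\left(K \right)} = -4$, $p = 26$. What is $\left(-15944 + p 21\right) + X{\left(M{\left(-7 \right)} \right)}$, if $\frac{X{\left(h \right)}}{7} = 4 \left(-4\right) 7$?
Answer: $-16182$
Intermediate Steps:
$X{\left(h \right)} = -784$ ($X{\left(h \right)} = 7 \cdot 4 \left(-4\right) 7 = 7 \left(\left(-16\right) 7\right) = 7 \left(-112\right) = -784$)
$\left(-15944 + p 21\right) + X{\left(M{\left(-7 \right)} \right)} = \left(-15944 + 26 \cdot 21\right) - 784 = \left(-15944 + 546\right) - 784 = -15398 - 784 = -16182$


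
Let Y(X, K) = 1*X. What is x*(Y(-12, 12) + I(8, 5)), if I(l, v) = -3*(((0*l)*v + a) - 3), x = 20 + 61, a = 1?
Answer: -486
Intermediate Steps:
x = 81
Y(X, K) = X
I(l, v) = 6 (I(l, v) = -3*(((0*l)*v + 1) - 3) = -3*((0*v + 1) - 3) = -3*((0 + 1) - 3) = -3*(1 - 3) = -3*(-2) = 6)
x*(Y(-12, 12) + I(8, 5)) = 81*(-12 + 6) = 81*(-6) = -486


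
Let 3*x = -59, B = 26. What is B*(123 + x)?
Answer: 8060/3 ≈ 2686.7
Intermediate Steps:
x = -59/3 (x = (⅓)*(-59) = -59/3 ≈ -19.667)
B*(123 + x) = 26*(123 - 59/3) = 26*(310/3) = 8060/3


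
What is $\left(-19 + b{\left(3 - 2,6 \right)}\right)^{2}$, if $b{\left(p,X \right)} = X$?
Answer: $169$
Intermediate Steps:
$\left(-19 + b{\left(3 - 2,6 \right)}\right)^{2} = \left(-19 + 6\right)^{2} = \left(-13\right)^{2} = 169$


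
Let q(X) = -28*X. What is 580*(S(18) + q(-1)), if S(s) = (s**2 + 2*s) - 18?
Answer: 214600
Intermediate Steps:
S(s) = -18 + s**2 + 2*s
580*(S(18) + q(-1)) = 580*((-18 + 18**2 + 2*18) - 28*(-1)) = 580*((-18 + 324 + 36) + 28) = 580*(342 + 28) = 580*370 = 214600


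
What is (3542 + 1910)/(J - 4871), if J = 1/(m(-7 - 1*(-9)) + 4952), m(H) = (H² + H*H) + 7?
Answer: -6770021/6048564 ≈ -1.1193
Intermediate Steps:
m(H) = 7 + 2*H² (m(H) = (H² + H²) + 7 = 2*H² + 7 = 7 + 2*H²)
J = 1/4967 (J = 1/((7 + 2*(-7 - 1*(-9))²) + 4952) = 1/((7 + 2*(-7 + 9)²) + 4952) = 1/((7 + 2*2²) + 4952) = 1/((7 + 2*4) + 4952) = 1/((7 + 8) + 4952) = 1/(15 + 4952) = 1/4967 ≈ 0.00020133)
(3542 + 1910)/(J - 4871) = (3542 + 1910)/(1/4967 - 4871) = 5452/(-24194256/4967) = 5452*(-4967/24194256) = -6770021/6048564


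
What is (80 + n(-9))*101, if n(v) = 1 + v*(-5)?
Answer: 12726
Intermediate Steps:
n(v) = 1 - 5*v
(80 + n(-9))*101 = (80 + (1 - 5*(-9)))*101 = (80 + (1 + 45))*101 = (80 + 46)*101 = 126*101 = 12726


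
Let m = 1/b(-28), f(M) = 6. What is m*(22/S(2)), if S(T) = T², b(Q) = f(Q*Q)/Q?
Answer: -77/3 ≈ -25.667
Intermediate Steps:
b(Q) = 6/Q
m = -14/3 (m = 1/(6/(-28)) = 1/(6*(-1/28)) = 1/(-3/14) = -14/3 ≈ -4.6667)
m*(22/S(2)) = -308/(3*(2²)) = -308/(3*4) = -14/3*11/2 = -77/3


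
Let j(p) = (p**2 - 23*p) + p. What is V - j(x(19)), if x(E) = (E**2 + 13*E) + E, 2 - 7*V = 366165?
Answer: -431644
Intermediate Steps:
V = -52309 (V = 2/7 - 1/7*366165 = 2/7 - 366165/7 = -52309)
x(E) = E**2 + 14*E
j(p) = p**2 - 22*p
V - j(x(19)) = -52309 - 19*(14 + 19)*(-22 + 19*(14 + 19)) = -52309 - 19*33*(-22 + 19*33) = -52309 - 627*(-22 + 627) = -52309 - 627*605 = -52309 - 1*379335 = -52309 - 379335 = -431644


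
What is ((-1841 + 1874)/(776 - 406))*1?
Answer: 33/370 ≈ 0.089189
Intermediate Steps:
((-1841 + 1874)/(776 - 406))*1 = (33/370)*1 = 33/370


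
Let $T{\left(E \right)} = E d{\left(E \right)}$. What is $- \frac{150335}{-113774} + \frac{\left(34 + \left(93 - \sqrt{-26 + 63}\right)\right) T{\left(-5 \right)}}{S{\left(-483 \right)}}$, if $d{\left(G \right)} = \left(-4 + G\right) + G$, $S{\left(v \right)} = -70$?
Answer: $- \frac{14298963}{113774} + \sqrt{37} \approx -119.6$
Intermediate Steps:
$d{\left(G \right)} = -4 + 2 G$
$T{\left(E \right)} = E \left(-4 + 2 E\right)$
$- \frac{150335}{-113774} + \frac{\left(34 + \left(93 - \sqrt{-26 + 63}\right)\right) T{\left(-5 \right)}}{S{\left(-483 \right)}} = - \frac{150335}{-113774} + \frac{\left(34 + \left(93 - \sqrt{-26 + 63}\right)\right) 2 \left(-5\right) \left(-2 - 5\right)}{-70} = \left(-150335\right) \left(- \frac{1}{113774}\right) + \left(34 + \left(93 - \sqrt{37}\right)\right) 2 \left(-5\right) \left(-7\right) \left(- \frac{1}{70}\right) = \frac{150335}{113774} + \left(127 - \sqrt{37}\right) 70 \left(- \frac{1}{70}\right) = \frac{150335}{113774} + \left(8890 - 70 \sqrt{37}\right) \left(- \frac{1}{70}\right) = \frac{150335}{113774} - \left(127 - \sqrt{37}\right) = - \frac{14298963}{113774} + \sqrt{37}$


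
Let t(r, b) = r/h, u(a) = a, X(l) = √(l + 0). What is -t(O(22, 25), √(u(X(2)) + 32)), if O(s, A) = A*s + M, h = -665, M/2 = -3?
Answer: 544/665 ≈ 0.81804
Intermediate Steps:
X(l) = √l
M = -6 (M = 2*(-3) = -6)
O(s, A) = -6 + A*s (O(s, A) = A*s - 6 = -6 + A*s)
t(r, b) = -r/665 (t(r, b) = r/(-665) = r*(-1/665) = -r/665)
-t(O(22, 25), √(u(X(2)) + 32)) = -(-1)*(-6 + 25*22)/665 = -(-1)*(-6 + 550)/665 = -(-1)*544/665 = -1*(-544/665) = 544/665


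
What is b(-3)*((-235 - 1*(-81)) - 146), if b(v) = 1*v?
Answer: 900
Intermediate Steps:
b(v) = v
b(-3)*((-235 - 1*(-81)) - 146) = -3*((-235 - 1*(-81)) - 146) = -3*((-235 + 81) - 146) = -3*(-154 - 146) = -3*(-300) = 900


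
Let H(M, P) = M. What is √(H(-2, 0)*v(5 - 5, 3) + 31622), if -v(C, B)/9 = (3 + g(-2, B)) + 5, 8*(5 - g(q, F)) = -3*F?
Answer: √127505/2 ≈ 178.54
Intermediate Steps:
g(q, F) = 5 + 3*F/8 (g(q, F) = 5 - (-3)*F/8 = 5 + 3*F/8)
v(C, B) = -117 - 27*B/8 (v(C, B) = -9*((3 + (5 + 3*B/8)) + 5) = -9*((8 + 3*B/8) + 5) = -9*(13 + 3*B/8) = -117 - 27*B/8)
√(H(-2, 0)*v(5 - 5, 3) + 31622) = √(-2*(-117 - 27/8*3) + 31622) = √(-2*(-117 - 81/8) + 31622) = √(-2*(-1017/8) + 31622) = √(1017/4 + 31622) = √(127505/4) = √127505/2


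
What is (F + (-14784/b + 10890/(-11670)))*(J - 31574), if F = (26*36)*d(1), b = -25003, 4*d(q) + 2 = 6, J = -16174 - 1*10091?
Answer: -47850558038451/884197 ≈ -5.4118e+7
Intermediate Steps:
J = -26265 (J = -16174 - 10091 = -26265)
d(q) = 1 (d(q) = -½ + (¼)*6 = -½ + 3/2 = 1)
F = 936 (F = (26*36)*1 = 936*1 = 936)
(F + (-14784/b + 10890/(-11670)))*(J - 31574) = (936 + (-14784/(-25003) + 10890/(-11670)))*(-26265 - 31574) = (936 + (-14784*(-1/25003) + 10890*(-1/11670)))*(-57839) = (936 + (1344/2273 - 363/389))*(-57839) = (936 - 302283/884197)*(-57839) = (827306109/884197)*(-57839) = -47850558038451/884197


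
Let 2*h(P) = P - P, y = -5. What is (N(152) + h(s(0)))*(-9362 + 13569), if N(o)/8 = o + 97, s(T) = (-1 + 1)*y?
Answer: 8380344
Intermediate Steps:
s(T) = 0 (s(T) = (-1 + 1)*(-5) = 0*(-5) = 0)
h(P) = 0 (h(P) = (P - P)/2 = (½)*0 = 0)
N(o) = 776 + 8*o (N(o) = 8*(o + 97) = 8*(97 + o) = 776 + 8*o)
(N(152) + h(s(0)))*(-9362 + 13569) = ((776 + 8*152) + 0)*(-9362 + 13569) = ((776 + 1216) + 0)*4207 = (1992 + 0)*4207 = 1992*4207 = 8380344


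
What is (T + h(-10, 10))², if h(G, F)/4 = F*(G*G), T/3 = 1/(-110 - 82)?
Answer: 65535488001/4096 ≈ 1.6000e+7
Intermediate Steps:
T = -1/64 (T = 3/(-110 - 82) = 3/(-192) = 3*(-1/192) = -1/64 ≈ -0.015625)
h(G, F) = 4*F*G² (h(G, F) = 4*(F*(G*G)) = 4*(F*G²) = 4*F*G²)
(T + h(-10, 10))² = (-1/64 + 4*10*(-10)²)² = (-1/64 + 4*10*100)² = (-1/64 + 4000)² = (255999/64)² = 65535488001/4096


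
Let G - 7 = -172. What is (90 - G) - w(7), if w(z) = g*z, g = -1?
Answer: 262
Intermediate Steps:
w(z) = -z
G = -165 (G = 7 - 172 = -165)
(90 - G) - w(7) = (90 - 1*(-165)) - (-1)*7 = (90 + 165) - 1*(-7) = 255 + 7 = 262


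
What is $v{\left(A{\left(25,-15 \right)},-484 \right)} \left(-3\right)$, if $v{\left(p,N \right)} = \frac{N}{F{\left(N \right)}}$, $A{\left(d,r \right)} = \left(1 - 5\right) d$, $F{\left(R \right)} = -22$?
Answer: $-66$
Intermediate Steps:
$A{\left(d,r \right)} = - 4 d$
$v{\left(p,N \right)} = - \frac{N}{22}$ ($v{\left(p,N \right)} = \frac{N}{-22} = N \left(- \frac{1}{22}\right) = - \frac{N}{22}$)
$v{\left(A{\left(25,-15 \right)},-484 \right)} \left(-3\right) = \left(- \frac{1}{22}\right) \left(-484\right) \left(-3\right) = 22 \left(-3\right) = -66$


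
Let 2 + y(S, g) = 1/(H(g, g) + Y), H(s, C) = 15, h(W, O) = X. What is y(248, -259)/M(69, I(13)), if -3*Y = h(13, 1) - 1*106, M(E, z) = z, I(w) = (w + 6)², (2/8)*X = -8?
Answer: -121/22021 ≈ -0.0054948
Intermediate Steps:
X = -32 (X = 4*(-8) = -32)
h(W, O) = -32
I(w) = (6 + w)²
Y = 46 (Y = -(-32 - 1*106)/3 = -(-32 - 106)/3 = -⅓*(-138) = 46)
y(S, g) = -121/61 (y(S, g) = -2 + 1/(15 + 46) = -2 + 1/61 = -121/61)
y(248, -259)/M(69, I(13)) = -121/(61*(6 + 13)²) = -121/(61*(19²)) = -121/61/361 = -121/61*1/361 = -121/22021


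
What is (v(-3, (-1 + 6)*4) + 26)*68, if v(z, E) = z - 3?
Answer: 1360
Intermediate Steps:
v(z, E) = -3 + z
(v(-3, (-1 + 6)*4) + 26)*68 = ((-3 - 3) + 26)*68 = (-6 + 26)*68 = 20*68 = 1360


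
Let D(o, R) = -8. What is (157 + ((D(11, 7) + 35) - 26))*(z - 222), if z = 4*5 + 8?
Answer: -30652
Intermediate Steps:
z = 28 (z = 20 + 8 = 28)
(157 + ((D(11, 7) + 35) - 26))*(z - 222) = (157 + ((-8 + 35) - 26))*(28 - 222) = (157 + (27 - 26))*(-194) = (157 + 1)*(-194) = 158*(-194) = -30652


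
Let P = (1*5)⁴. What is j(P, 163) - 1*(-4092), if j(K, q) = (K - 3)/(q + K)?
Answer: 1612559/394 ≈ 4092.8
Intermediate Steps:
P = 625 (P = 5⁴ = 625)
j(K, q) = (-3 + K)/(K + q)
j(P, 163) - 1*(-4092) = (-3 + 625)/(625 + 163) - 1*(-4092) = 622/788 + 4092 = (1/788)*622 + 4092 = 311/394 + 4092 = 1612559/394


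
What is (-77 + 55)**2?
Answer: 484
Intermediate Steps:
(-77 + 55)**2 = (-22)**2 = 484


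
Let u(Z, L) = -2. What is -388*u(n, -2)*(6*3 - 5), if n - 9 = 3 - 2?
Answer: 10088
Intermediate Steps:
n = 10 (n = 9 + (3 - 2) = 9 + 1 = 10)
-388*u(n, -2)*(6*3 - 5) = -(-776)*(6*3 - 5) = -(-776)*(18 - 5) = -(-776)*13 = -388*(-26) = 10088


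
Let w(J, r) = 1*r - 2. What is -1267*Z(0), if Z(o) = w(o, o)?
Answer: 2534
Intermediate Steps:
w(J, r) = -2 + r (w(J, r) = r - 2 = -2 + r)
Z(o) = -2 + o
-1267*Z(0) = -1267*(-2 + 0) = -1267*(-2) = 2534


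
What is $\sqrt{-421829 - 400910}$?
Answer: $i \sqrt{822739} \approx 907.05 i$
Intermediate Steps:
$\sqrt{-421829 - 400910} = \sqrt{-822739} = i \sqrt{822739}$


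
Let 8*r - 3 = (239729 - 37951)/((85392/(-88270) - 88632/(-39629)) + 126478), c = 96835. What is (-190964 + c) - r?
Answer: -41645845401166019145/442431038901812 ≈ -94130.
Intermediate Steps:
r = 254140377357397/442431038901812 (r = 3/8 + ((239729 - 37951)/((85392/(-88270) - 88632/(-39629)) + 126478))/8 = 3/8 + (201778/((85392*(-1/88270) - 88632*(-1/39629)) + 126478))/8 = 3/8 + (201778/((-42696/44135 + 88632/39629) + 126478))/8 = 3/8 + (201778/(2219773536/1749025915 + 126478))/8 = 3/8 + (201778/(221215519450906/1749025915))/8 = 3/8 + (201778*(1749025915/221215519450906))/8 = 3/8 + (1/8)*(176457475538435/110607759725453) = 3/8 + 176457475538435/884862077803624 = 254140377357397/442431038901812 ≈ 0.57442)
(-190964 + c) - r = (-190964 + 96835) - 1*254140377357397/442431038901812 = -94129 - 254140377357397/442431038901812 = -41645845401166019145/442431038901812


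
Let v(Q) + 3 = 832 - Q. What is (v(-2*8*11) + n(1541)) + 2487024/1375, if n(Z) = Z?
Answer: 5987774/1375 ≈ 4354.7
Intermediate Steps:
v(Q) = 829 - Q (v(Q) = -3 + (832 - Q) = 829 - Q)
(v(-2*8*11) + n(1541)) + 2487024/1375 = ((829 - (-2*8)*11) + 1541) + 2487024/1375 = ((829 - (-16)*11) + 1541) + 2487024*(1/1375) = ((829 - 1*(-176)) + 1541) + 2487024/1375 = ((829 + 176) + 1541) + 2487024/1375 = (1005 + 1541) + 2487024/1375 = 2546 + 2487024/1375 = 5987774/1375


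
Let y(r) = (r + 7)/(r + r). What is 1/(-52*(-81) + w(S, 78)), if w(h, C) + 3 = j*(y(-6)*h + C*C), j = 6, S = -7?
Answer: 2/81433 ≈ 2.4560e-5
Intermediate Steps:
y(r) = (7 + r)/(2*r) (y(r) = (7 + r)/((2*r)) = (7 + r)*(1/(2*r)) = (7 + r)/(2*r))
w(h, C) = -3 + 6*C² - h/2 (w(h, C) = -3 + 6*(((½)*(7 - 6)/(-6))*h + C*C) = -3 + 6*(((½)*(-⅙)*1)*h + C²) = -3 + 6*(-h/12 + C²) = -3 + 6*(C² - h/12) = -3 + (6*C² - h/2) = -3 + 6*C² - h/2)
1/(-52*(-81) + w(S, 78)) = 1/(-52*(-81) + (-3 + 6*78² - ½*(-7))) = 1/(4212 + (-3 + 6*6084 + 7/2)) = 1/(4212 + (-3 + 36504 + 7/2)) = 1/(4212 + 73009/2) = 1/(81433/2) = 2/81433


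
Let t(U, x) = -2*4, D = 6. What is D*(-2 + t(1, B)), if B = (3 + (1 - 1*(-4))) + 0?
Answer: -60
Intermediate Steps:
B = 8 (B = (3 + (1 + 4)) + 0 = (3 + 5) + 0 = 8 + 0 = 8)
t(U, x) = -8
D*(-2 + t(1, B)) = 6*(-2 - 8) = 6*(-10) = -60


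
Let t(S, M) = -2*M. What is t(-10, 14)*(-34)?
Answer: 952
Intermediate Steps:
t(-10, 14)*(-34) = -2*14*(-34) = -28*(-34) = 952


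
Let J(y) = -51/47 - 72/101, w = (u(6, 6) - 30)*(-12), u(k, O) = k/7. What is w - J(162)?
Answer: 11680401/33229 ≈ 351.51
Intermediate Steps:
u(k, O) = k/7 (u(k, O) = k*(1/7) = k/7)
w = 2448/7 (w = ((1/7)*6 - 30)*(-12) = (6/7 - 30)*(-12) = -204/7*(-12) = 2448/7 ≈ 349.71)
J(y) = -8535/4747 (J(y) = -51*1/47 - 72*1/101 = -51/47 - 72/101 = -8535/4747)
w - J(162) = 2448/7 - 1*(-8535/4747) = 2448/7 + 8535/4747 = 11680401/33229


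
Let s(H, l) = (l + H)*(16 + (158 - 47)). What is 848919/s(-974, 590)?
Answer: -282973/16256 ≈ -17.407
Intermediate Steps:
s(H, l) = 127*H + 127*l (s(H, l) = (H + l)*(16 + 111) = (H + l)*127 = 127*H + 127*l)
848919/s(-974, 590) = 848919/(127*(-974) + 127*590) = 848919/(-123698 + 74930) = 848919/(-48768) = 848919*(-1/48768) = -282973/16256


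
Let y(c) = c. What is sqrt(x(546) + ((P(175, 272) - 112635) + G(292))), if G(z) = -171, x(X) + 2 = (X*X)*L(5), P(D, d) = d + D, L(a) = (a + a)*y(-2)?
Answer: I*sqrt(6074681) ≈ 2464.7*I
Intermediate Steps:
L(a) = -4*a (L(a) = (a + a)*(-2) = (2*a)*(-2) = -4*a)
P(D, d) = D + d
x(X) = -2 - 20*X**2 (x(X) = -2 + (X*X)*(-4*5) = -2 + X**2*(-20) = -2 - 20*X**2)
sqrt(x(546) + ((P(175, 272) - 112635) + G(292))) = sqrt((-2 - 20*546**2) + (((175 + 272) - 112635) - 171)) = sqrt((-2 - 20*298116) + ((447 - 112635) - 171)) = sqrt((-2 - 5962320) + (-112188 - 171)) = sqrt(-5962322 - 112359) = sqrt(-6074681) = I*sqrt(6074681)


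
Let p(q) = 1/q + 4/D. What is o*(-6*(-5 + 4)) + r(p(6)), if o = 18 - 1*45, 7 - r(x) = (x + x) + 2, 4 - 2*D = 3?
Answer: -520/3 ≈ -173.33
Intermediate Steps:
D = ½ (D = 2 - ½*3 = 2 - 3/2 = ½ ≈ 0.50000)
p(q) = 8 + 1/q (p(q) = 1/q + 4/(½) = 1/q + 4*2 = 1/q + 8 = 8 + 1/q)
r(x) = 5 - 2*x (r(x) = 7 - ((x + x) + 2) = 7 - (2*x + 2) = 7 - (2 + 2*x) = 7 + (-2 - 2*x) = 5 - 2*x)
o = -27 (o = 18 - 45 = -27)
o*(-6*(-5 + 4)) + r(p(6)) = -(-162)*(-5 + 4) + (5 - 2*(8 + 1/6)) = -(-162)*(-1) + (5 - 2*(8 + ⅙)) = -27*6 + (5 - 2*49/6) = -162 + (5 - 49/3) = -162 - 34/3 = -520/3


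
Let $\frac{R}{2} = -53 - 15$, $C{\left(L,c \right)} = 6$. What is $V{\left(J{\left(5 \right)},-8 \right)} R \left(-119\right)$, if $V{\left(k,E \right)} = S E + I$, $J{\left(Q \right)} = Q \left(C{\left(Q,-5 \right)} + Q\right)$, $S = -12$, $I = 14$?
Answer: $1780240$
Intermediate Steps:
$J{\left(Q \right)} = Q \left(6 + Q\right)$
$V{\left(k,E \right)} = 14 - 12 E$ ($V{\left(k,E \right)} = - 12 E + 14 = 14 - 12 E$)
$R = -136$ ($R = 2 \left(-53 - 15\right) = 2 \left(-68\right) = -136$)
$V{\left(J{\left(5 \right)},-8 \right)} R \left(-119\right) = \left(14 - -96\right) \left(-136\right) \left(-119\right) = \left(14 + 96\right) \left(-136\right) \left(-119\right) = 110 \left(-136\right) \left(-119\right) = \left(-14960\right) \left(-119\right) = 1780240$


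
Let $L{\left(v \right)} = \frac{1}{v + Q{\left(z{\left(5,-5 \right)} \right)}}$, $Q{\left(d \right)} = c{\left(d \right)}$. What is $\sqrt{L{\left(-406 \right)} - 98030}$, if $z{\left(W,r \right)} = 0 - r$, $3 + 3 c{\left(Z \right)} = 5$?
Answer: $\frac{i \sqrt{2264885177}}{152} \approx 313.1 i$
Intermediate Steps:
$c{\left(Z \right)} = \frac{2}{3}$ ($c{\left(Z \right)} = -1 + \frac{1}{3} \cdot 5 = -1 + \frac{5}{3} = \frac{2}{3}$)
$z{\left(W,r \right)} = - r$
$Q{\left(d \right)} = \frac{2}{3}$
$L{\left(v \right)} = \frac{1}{\frac{2}{3} + v}$ ($L{\left(v \right)} = \frac{1}{v + \frac{2}{3}} = \frac{1}{\frac{2}{3} + v}$)
$\sqrt{L{\left(-406 \right)} - 98030} = \sqrt{\frac{3}{2 + 3 \left(-406\right)} - 98030} = \sqrt{\frac{3}{2 - 1218} - 98030} = \sqrt{\frac{3}{-1216} - 98030} = \sqrt{3 \left(- \frac{1}{1216}\right) - 98030} = \sqrt{- \frac{3}{1216} - 98030} = \sqrt{- \frac{119204483}{1216}} = \frac{i \sqrt{2264885177}}{152}$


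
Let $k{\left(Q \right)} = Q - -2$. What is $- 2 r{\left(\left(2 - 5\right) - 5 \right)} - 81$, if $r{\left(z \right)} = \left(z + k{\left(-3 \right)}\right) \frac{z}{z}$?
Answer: $-63$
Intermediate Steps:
$k{\left(Q \right)} = 2 + Q$ ($k{\left(Q \right)} = Q + 2 = 2 + Q$)
$r{\left(z \right)} = -1 + z$ ($r{\left(z \right)} = \left(z + \left(2 - 3\right)\right) \frac{z}{z} = \left(z - 1\right) 1 = \left(-1 + z\right) 1 = -1 + z$)
$- 2 r{\left(\left(2 - 5\right) - 5 \right)} - 81 = - 2 \left(-1 + \left(\left(2 - 5\right) - 5\right)\right) - 81 = - 2 \left(-1 - 8\right) - 81 = \left(-2\right) \left(-9\right) - 81 = 18 - 81 = -63$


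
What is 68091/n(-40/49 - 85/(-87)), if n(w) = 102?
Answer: 22697/34 ≈ 667.56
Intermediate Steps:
68091/n(-40/49 - 85/(-87)) = 68091/102 = 68091*(1/102) = 22697/34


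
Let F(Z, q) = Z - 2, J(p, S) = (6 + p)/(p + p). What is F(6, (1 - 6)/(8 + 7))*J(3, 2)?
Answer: 6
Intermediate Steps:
J(p, S) = (6 + p)/(2*p) (J(p, S) = (6 + p)/((2*p)) = (6 + p)*(1/(2*p)) = (6 + p)/(2*p))
F(Z, q) = -2 + Z
F(6, (1 - 6)/(8 + 7))*J(3, 2) = (-2 + 6)*((1/2)*(6 + 3)/3) = 4*((1/2)*(1/3)*9) = 4*(3/2) = 6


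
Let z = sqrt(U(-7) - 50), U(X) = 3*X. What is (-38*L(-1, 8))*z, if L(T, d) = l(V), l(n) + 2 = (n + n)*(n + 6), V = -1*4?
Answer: 684*I*sqrt(71) ≈ 5763.5*I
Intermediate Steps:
V = -4
z = I*sqrt(71) (z = sqrt(3*(-7) - 50) = sqrt(-21 - 50) = sqrt(-71) = I*sqrt(71) ≈ 8.4261*I)
l(n) = -2 + 2*n*(6 + n) (l(n) = -2 + (n + n)*(n + 6) = -2 + (2*n)*(6 + n) = -2 + 2*n*(6 + n))
L(T, d) = -18 (L(T, d) = -2 + 2*(-4)**2 + 12*(-4) = -2 + 2*16 - 48 = -2 + 32 - 48 = -18)
(-38*L(-1, 8))*z = (-38*(-18))*(I*sqrt(71)) = 684*(I*sqrt(71)) = 684*I*sqrt(71)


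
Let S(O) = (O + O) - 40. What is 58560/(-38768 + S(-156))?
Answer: -244/163 ≈ -1.4969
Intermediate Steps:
S(O) = -40 + 2*O (S(O) = 2*O - 40 = -40 + 2*O)
58560/(-38768 + S(-156)) = 58560/(-38768 + (-40 + 2*(-156))) = 58560/(-38768 + (-40 - 312)) = 58560/(-38768 - 352) = 58560/(-39120) = 58560*(-1/39120) = -244/163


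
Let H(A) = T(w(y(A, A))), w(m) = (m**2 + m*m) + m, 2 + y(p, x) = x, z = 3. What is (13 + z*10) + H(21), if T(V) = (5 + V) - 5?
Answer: 784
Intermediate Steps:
y(p, x) = -2 + x
w(m) = m + 2*m**2 (w(m) = (m**2 + m**2) + m = 2*m**2 + m = m + 2*m**2)
T(V) = V
H(A) = (-3 + 2*A)*(-2 + A) (H(A) = (-2 + A)*(1 + 2*(-2 + A)) = (-2 + A)*(1 + (-4 + 2*A)) = (-2 + A)*(-3 + 2*A) = (-3 + 2*A)*(-2 + A))
(13 + z*10) + H(21) = (13 + 3*10) + (-3 + 2*21)*(-2 + 21) = (13 + 30) + (-3 + 42)*19 = 43 + 39*19 = 43 + 741 = 784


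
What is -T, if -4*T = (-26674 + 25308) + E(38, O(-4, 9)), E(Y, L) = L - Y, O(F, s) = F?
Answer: -352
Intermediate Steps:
T = 352 (T = -((-26674 + 25308) + (-4 - 1*38))/4 = -(-1366 + (-4 - 38))/4 = -(-1366 - 42)/4 = -¼*(-1408) = 352)
-T = -1*352 = -352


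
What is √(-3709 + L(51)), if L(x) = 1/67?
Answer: I*√16649634/67 ≈ 60.901*I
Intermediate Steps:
L(x) = 1/67
√(-3709 + L(51)) = √(-3709 + 1/67) = √(-248502/67) = I*√16649634/67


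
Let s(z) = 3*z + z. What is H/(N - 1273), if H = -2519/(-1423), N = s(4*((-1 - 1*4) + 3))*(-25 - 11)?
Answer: -229/15653 ≈ -0.014630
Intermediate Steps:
s(z) = 4*z
N = 1152 (N = (4*(4*((-1 - 1*4) + 3)))*(-25 - 11) = (4*(4*((-1 - 4) + 3)))*(-36) = (4*(4*(-5 + 3)))*(-36) = (4*(4*(-2)))*(-36) = (4*(-8))*(-36) = -32*(-36) = 1152)
H = 2519/1423 (H = -2519*(-1/1423) = 2519/1423 ≈ 1.7702)
H/(N - 1273) = 2519/(1423*(1152 - 1273)) = (2519/1423)/(-121) = (2519/1423)*(-1/121) = -229/15653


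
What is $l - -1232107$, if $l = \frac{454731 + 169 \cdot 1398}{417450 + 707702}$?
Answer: $\frac{1386308346257}{1125152} \approx 1.2321 \cdot 10^{6}$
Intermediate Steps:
$l = \frac{690993}{1125152}$ ($l = \frac{454731 + 236262}{1125152} = 690993 \cdot \frac{1}{1125152} = \frac{690993}{1125152} \approx 0.61413$)
$l - -1232107 = \frac{690993}{1125152} - -1232107 = \frac{690993}{1125152} + 1232107 = \frac{1386308346257}{1125152}$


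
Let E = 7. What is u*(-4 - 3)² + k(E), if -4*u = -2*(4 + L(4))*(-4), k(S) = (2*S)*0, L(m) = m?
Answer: -784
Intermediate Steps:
k(S) = 0
u = -16 (u = -(-2*(4 + 4))*(-4)/4 = -(-2*8)*(-4)/4 = -(-1*16)*(-4)/4 = -(-4)*(-4) = -¼*64 = -16)
u*(-4 - 3)² + k(E) = -16*(-4 - 3)² + 0 = -16*(-7)² + 0 = -16*49 + 0 = -784 + 0 = -784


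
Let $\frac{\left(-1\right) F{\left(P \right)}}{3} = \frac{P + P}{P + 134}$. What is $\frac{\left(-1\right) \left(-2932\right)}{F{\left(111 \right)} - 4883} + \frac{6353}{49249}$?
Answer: $- \frac{27772979307}{58951102249} \approx -0.47112$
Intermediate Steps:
$F{\left(P \right)} = - \frac{6 P}{134 + P}$ ($F{\left(P \right)} = - 3 \frac{P + P}{P + 134} = - 3 \frac{2 P}{134 + P} = - \frac{6 P}{134 + P}$)
$\frac{\left(-1\right) \left(-2932\right)}{F{\left(111 \right)} - 4883} + \frac{6353}{49249} = \frac{\left(-1\right) \left(-2932\right)}{\left(-6\right) 111 \frac{1}{134 + 111} - 4883} + \frac{6353}{49249} = \frac{2932}{\left(-6\right) 111 \cdot \frac{1}{245} - 4883} + 6353 \cdot \frac{1}{49249} = \frac{2932}{\left(-6\right) 111 \cdot \frac{1}{245} - 4883} + \frac{6353}{49249} = \frac{2932}{- \frac{666}{245} - 4883} + \frac{6353}{49249} = \frac{2932}{- \frac{1197001}{245}} + \frac{6353}{49249} = 2932 \left(- \frac{245}{1197001}\right) + \frac{6353}{49249} = - \frac{718340}{1197001} + \frac{6353}{49249} = - \frac{27772979307}{58951102249}$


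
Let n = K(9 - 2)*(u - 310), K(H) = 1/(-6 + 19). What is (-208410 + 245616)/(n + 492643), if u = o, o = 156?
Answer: 161226/2134735 ≈ 0.075525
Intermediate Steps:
K(H) = 1/13
u = 156
n = -154/13 (n = (156 - 310)/13 = (1/13)*(-154) = -154/13 ≈ -11.846)
(-208410 + 245616)/(n + 492643) = (-208410 + 245616)/(-154/13 + 492643) = 37206/(6404205/13) = 37206*(13/6404205) = 161226/2134735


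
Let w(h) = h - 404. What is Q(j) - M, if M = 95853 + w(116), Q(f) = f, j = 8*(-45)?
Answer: -95925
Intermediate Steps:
w(h) = -404 + h
j = -360
M = 95565 (M = 95853 + (-404 + 116) = 95853 - 288 = 95565)
Q(j) - M = -360 - 1*95565 = -360 - 95565 = -95925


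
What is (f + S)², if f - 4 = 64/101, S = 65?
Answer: 49463089/10201 ≈ 4848.8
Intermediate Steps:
f = 468/101 (f = 4 + 64/101 = 468/101 ≈ 4.6337)
(f + S)² = (468/101 + 65)² = (7033/101)² = 49463089/10201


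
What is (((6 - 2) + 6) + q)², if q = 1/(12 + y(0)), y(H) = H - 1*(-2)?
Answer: 19881/196 ≈ 101.43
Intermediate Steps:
y(H) = 2 + H (y(H) = H + 2 = 2 + H)
q = 1/14 (q = 1/(12 + (2 + 0)) = 1/(12 + 2) = 1/14 ≈ 0.071429)
(((6 - 2) + 6) + q)² = (((6 - 2) + 6) + 1/14)² = ((4 + 6) + 1/14)² = (10 + 1/14)² = (141/14)² = 19881/196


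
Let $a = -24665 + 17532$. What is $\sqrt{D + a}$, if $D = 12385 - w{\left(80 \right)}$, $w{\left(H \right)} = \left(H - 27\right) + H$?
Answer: $\sqrt{5119} \approx 71.547$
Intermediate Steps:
$w{\left(H \right)} = -27 + 2 H$ ($w{\left(H \right)} = \left(-27 + H\right) + H = -27 + 2 H$)
$D = 12252$ ($D = 12385 - \left(-27 + 2 \cdot 80\right) = 12385 - \left(-27 + 160\right) = 12385 - 133 = 12252$)
$a = -7133$
$\sqrt{D + a} = \sqrt{12252 - 7133} = \sqrt{5119}$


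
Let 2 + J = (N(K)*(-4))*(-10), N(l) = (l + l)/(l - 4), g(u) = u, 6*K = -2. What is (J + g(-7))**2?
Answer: 1369/169 ≈ 8.1006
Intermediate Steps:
K = -1/3 (K = (1/6)*(-2) = -1/3 ≈ -0.33333)
N(l) = 2*l/(-4 + l) (N(l) = (2*l)/(-4 + l) = 2*l/(-4 + l))
J = 54/13 (J = -2 + ((2*(-1/3)/(-4 - 1/3))*(-4))*(-10) = -2 + ((2*(-1/3)/(-13/3))*(-4))*(-10) = -2 + ((2*(-1/3)*(-3/13))*(-4))*(-10) = -2 + ((2/13)*(-4))*(-10) = -2 - 8/13*(-10) = -2 + 80/13 = 54/13 ≈ 4.1538)
(J + g(-7))**2 = (54/13 - 7)**2 = (-37/13)**2 = 1369/169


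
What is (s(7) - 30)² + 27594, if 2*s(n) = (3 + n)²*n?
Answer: 129994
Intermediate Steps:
s(n) = n*(3 + n)²/2 (s(n) = ((3 + n)²*n)/2 = (n*(3 + n)²)/2 = n*(3 + n)²/2)
(s(7) - 30)² + 27594 = ((½)*7*(3 + 7)² - 30)² + 27594 = ((½)*7*10² - 30)² + 27594 = ((½)*7*100 - 30)² + 27594 = (350 - 30)² + 27594 = 320² + 27594 = 102400 + 27594 = 129994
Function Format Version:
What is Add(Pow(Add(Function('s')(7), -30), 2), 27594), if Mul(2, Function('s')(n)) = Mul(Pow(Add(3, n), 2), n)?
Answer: 129994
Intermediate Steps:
Function('s')(n) = Mul(Rational(1, 2), n, Pow(Add(3, n), 2)) (Function('s')(n) = Mul(Rational(1, 2), Mul(Pow(Add(3, n), 2), n)) = Mul(Rational(1, 2), Mul(n, Pow(Add(3, n), 2))) = Mul(Rational(1, 2), n, Pow(Add(3, n), 2)))
Add(Pow(Add(Function('s')(7), -30), 2), 27594) = Add(Pow(Add(Mul(Rational(1, 2), 7, Pow(Add(3, 7), 2)), -30), 2), 27594) = Add(Pow(Add(Mul(Rational(1, 2), 7, Pow(10, 2)), -30), 2), 27594) = Add(Pow(Add(Mul(Rational(1, 2), 7, 100), -30), 2), 27594) = Add(Pow(Add(350, -30), 2), 27594) = Add(Pow(320, 2), 27594) = Add(102400, 27594) = 129994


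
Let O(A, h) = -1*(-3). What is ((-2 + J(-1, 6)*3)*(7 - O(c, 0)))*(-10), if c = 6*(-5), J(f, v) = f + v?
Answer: -520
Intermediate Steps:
c = -30
O(A, h) = 3
((-2 + J(-1, 6)*3)*(7 - O(c, 0)))*(-10) = ((-2 + (-1 + 6)*3)*(7 - 1*3))*(-10) = ((-2 + 5*3)*(7 - 3))*(-10) = ((-2 + 15)*4)*(-10) = (13*4)*(-10) = 52*(-10) = -520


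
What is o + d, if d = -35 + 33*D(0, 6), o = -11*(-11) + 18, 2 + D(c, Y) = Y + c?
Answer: 236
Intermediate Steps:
D(c, Y) = -2 + Y + c (D(c, Y) = -2 + (Y + c) = -2 + Y + c)
o = 139 (o = 121 + 18 = 139)
d = 97 (d = -35 + 33*(-2 + 6 + 0) = -35 + 33*4 = -35 + 132 = 97)
o + d = 139 + 97 = 236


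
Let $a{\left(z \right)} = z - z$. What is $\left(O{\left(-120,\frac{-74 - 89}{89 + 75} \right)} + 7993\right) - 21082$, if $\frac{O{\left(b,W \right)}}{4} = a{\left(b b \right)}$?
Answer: $-13089$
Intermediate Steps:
$a{\left(z \right)} = 0$
$O{\left(b,W \right)} = 0$ ($O{\left(b,W \right)} = 4 \cdot 0 = 0$)
$\left(O{\left(-120,\frac{-74 - 89}{89 + 75} \right)} + 7993\right) - 21082 = \left(0 + 7993\right) - 21082 = 7993 - 21082 = -13089$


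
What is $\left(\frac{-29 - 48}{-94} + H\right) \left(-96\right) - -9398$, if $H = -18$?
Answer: $\frac{519226}{47} \approx 11047.0$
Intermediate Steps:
$\left(\frac{-29 - 48}{-94} + H\right) \left(-96\right) - -9398 = \left(\frac{-29 - 48}{-94} - 18\right) \left(-96\right) - -9398 = \left(\left(-29 - 48\right) \left(- \frac{1}{94}\right) - 18\right) \left(-96\right) + 9398 = \left(\left(-77\right) \left(- \frac{1}{94}\right) - 18\right) \left(-96\right) + 9398 = \left(\frac{77}{94} - 18\right) \left(-96\right) + 9398 = \left(- \frac{1615}{94}\right) \left(-96\right) + 9398 = \frac{77520}{47} + 9398 = \frac{519226}{47}$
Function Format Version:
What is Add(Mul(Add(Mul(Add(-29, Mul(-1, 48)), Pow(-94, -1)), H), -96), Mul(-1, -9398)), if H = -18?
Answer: Rational(519226, 47) ≈ 11047.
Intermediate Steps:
Add(Mul(Add(Mul(Add(-29, Mul(-1, 48)), Pow(-94, -1)), H), -96), Mul(-1, -9398)) = Add(Mul(Add(Mul(Add(-29, Mul(-1, 48)), Pow(-94, -1)), -18), -96), Mul(-1, -9398)) = Add(Mul(Add(Mul(Add(-29, -48), Rational(-1, 94)), -18), -96), 9398) = Add(Mul(Add(Mul(-77, Rational(-1, 94)), -18), -96), 9398) = Add(Mul(Add(Rational(77, 94), -18), -96), 9398) = Add(Mul(Rational(-1615, 94), -96), 9398) = Add(Rational(77520, 47), 9398) = Rational(519226, 47)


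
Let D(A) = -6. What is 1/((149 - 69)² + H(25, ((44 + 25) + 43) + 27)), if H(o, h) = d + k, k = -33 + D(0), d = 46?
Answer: 1/6407 ≈ 0.00015608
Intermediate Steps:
k = -39 (k = -33 - 6 = -39)
H(o, h) = 7 (H(o, h) = 46 - 39 = 7)
1/((149 - 69)² + H(25, ((44 + 25) + 43) + 27)) = 1/((149 - 69)² + 7) = 1/(80² + 7) = 1/(6400 + 7) = 1/6407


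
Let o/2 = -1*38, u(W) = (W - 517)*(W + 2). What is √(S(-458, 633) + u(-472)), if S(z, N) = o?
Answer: √464754 ≈ 681.73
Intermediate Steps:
u(W) = (-517 + W)*(2 + W)
o = -76 (o = 2*(-1*38) = 2*(-38) = -76)
S(z, N) = -76
√(S(-458, 633) + u(-472)) = √(-76 + (-1034 + (-472)² - 515*(-472))) = √(-76 + (-1034 + 222784 + 243080)) = √(-76 + 464830) = √464754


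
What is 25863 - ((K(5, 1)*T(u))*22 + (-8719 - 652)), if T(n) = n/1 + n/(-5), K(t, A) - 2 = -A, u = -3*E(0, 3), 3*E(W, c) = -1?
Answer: 176082/5 ≈ 35216.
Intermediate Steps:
E(W, c) = -⅓ (E(W, c) = (⅓)*(-1) = -⅓)
u = 1 (u = -3*(-⅓) = 1)
K(t, A) = 2 - A
T(n) = 4*n/5 (T(n) = n*1 + n*(-⅕) = n - n/5 = 4*n/5)
25863 - ((K(5, 1)*T(u))*22 + (-8719 - 652)) = 25863 - (((2 - 1*1)*((⅘)*1))*22 + (-8719 - 652)) = 25863 - (((2 - 1)*(⅘))*22 - 9371) = 25863 - ((1*(⅘))*22 - 9371) = 25863 - ((⅘)*22 - 9371) = 25863 - (88/5 - 9371) = 25863 - 1*(-46767/5) = 25863 + 46767/5 = 176082/5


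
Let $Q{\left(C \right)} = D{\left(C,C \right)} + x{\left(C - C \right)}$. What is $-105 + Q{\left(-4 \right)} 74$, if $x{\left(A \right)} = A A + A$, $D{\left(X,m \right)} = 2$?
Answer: $43$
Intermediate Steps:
$x{\left(A \right)} = A + A^{2}$ ($x{\left(A \right)} = A^{2} + A = A + A^{2}$)
$Q{\left(C \right)} = 2$ ($Q{\left(C \right)} = 2 + \left(C - C\right) \left(1 + \left(C - C\right)\right) = 2 + 0 \left(1 + 0\right) = 2 + 0 \cdot 1 = 2 + 0 = 2$)
$-105 + Q{\left(-4 \right)} 74 = -105 + 2 \cdot 74 = -105 + 148 = 43$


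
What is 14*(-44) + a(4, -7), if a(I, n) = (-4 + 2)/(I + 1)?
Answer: -3082/5 ≈ -616.40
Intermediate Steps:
a(I, n) = -2/(1 + I)
14*(-44) + a(4, -7) = 14*(-44) - 2/(1 + 4) = -616 - 2/5 = -616 - 2*⅕ = -616 - ⅖ = -3082/5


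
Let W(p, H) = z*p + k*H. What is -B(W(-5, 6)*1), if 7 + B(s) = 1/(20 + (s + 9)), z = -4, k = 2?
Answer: 426/61 ≈ 6.9836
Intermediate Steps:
W(p, H) = -4*p + 2*H
B(s) = -7 + 1/(29 + s) (B(s) = -7 + 1/(20 + (s + 9)) = -7 + 1/(20 + (9 + s)) = -7 + 1/(29 + s))
-B(W(-5, 6)*1) = -(-202 - 7*(-4*(-5) + 2*6))/(29 + (-4*(-5) + 2*6)*1) = -(-202 - 7*(20 + 12))/(29 + (20 + 12)*1) = -(-202 - 224)/(29 + 32*1) = -(-202 - 7*32)/(29 + 32) = -(-202 - 224)/61 = -(-426)/61 = -1*(-426/61) = 426/61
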